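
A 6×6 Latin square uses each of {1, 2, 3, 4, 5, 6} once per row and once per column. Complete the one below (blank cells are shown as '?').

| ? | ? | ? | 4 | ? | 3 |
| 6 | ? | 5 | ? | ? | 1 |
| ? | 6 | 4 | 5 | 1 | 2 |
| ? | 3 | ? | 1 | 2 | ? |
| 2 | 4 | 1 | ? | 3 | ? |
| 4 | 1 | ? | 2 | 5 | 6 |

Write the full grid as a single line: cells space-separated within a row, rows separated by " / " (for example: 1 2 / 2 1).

(r1,c5) = 6
(r2,c2) = 2
(r2,c4) = 3
(r2,c5) = 4
(r3,c1) = 3
(r4,c1) = 5
(r4,c3) = 6
(r4,c6) = 4
(r5,c4) = 6
(r5,c6) = 5
(r6,c3) = 3
(r1,c1) = 1
(r1,c2) = 5
(r1,c3) = 2

1 5 2 4 6 3 / 6 2 5 3 4 1 / 3 6 4 5 1 2 / 5 3 6 1 2 4 / 2 4 1 6 3 5 / 4 1 3 2 5 6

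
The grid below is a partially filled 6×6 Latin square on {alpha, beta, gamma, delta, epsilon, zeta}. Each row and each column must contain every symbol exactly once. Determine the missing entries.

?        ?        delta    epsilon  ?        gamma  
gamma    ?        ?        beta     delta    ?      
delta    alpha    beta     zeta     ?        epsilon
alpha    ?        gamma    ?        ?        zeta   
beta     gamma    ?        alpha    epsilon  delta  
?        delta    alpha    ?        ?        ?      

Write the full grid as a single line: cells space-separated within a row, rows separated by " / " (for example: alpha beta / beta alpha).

zeta beta delta epsilon alpha gamma / gamma zeta epsilon beta delta alpha / delta alpha beta zeta gamma epsilon / alpha epsilon gamma delta beta zeta / beta gamma zeta alpha epsilon delta / epsilon delta alpha gamma zeta beta

At row 1, column 1: row 1 has {gamma,delta,epsilon}; column 1 has {alpha,beta,gamma,delta}; that leaves zeta.
At row 1, column 2: row 1 has {gamma,delta,epsilon,zeta}; column 2 has {alpha,gamma,delta}; that leaves beta.
At row 1, column 5: row 1 has {beta,gamma,delta,epsilon,zeta}; column 5 has {delta,epsilon}; that leaves alpha.
At row 2, column 6: row 2 has {beta,gamma,delta}; column 6 has {gamma,delta,epsilon,zeta}; that leaves alpha.
At row 3, column 5: row 3 has {alpha,beta,delta,epsilon,zeta}; column 5 has {alpha,delta,epsilon}; that leaves gamma.
At row 4, column 2: row 4 has {alpha,gamma,zeta}; column 2 has {alpha,beta,gamma,delta}; that leaves epsilon.
At row 4, column 4: row 4 has {alpha,gamma,epsilon,zeta}; column 4 has {alpha,beta,epsilon,zeta}; that leaves delta.
At row 4, column 5: row 4 has {alpha,gamma,delta,epsilon,zeta}; column 5 has {alpha,gamma,delta,epsilon}; that leaves beta.
At row 5, column 3: row 5 has {alpha,beta,gamma,delta,epsilon}; column 3 has {alpha,beta,gamma,delta}; that leaves zeta.
At row 6, column 1: row 6 has {alpha,delta}; column 1 has {alpha,beta,gamma,delta,zeta}; that leaves epsilon.
At row 6, column 4: row 6 has {alpha,delta,epsilon}; column 4 has {alpha,beta,delta,epsilon,zeta}; that leaves gamma.
At row 6, column 5: row 6 has {alpha,gamma,delta,epsilon}; column 5 has {alpha,beta,gamma,delta,epsilon}; that leaves zeta.
At row 6, column 6: row 6 has {alpha,gamma,delta,epsilon,zeta}; column 6 has {alpha,gamma,delta,epsilon,zeta}; that leaves beta.
At row 2, column 2: row 2 has {alpha,beta,gamma,delta}; column 2 has {alpha,beta,gamma,delta,epsilon}; that leaves zeta.
At row 2, column 3: row 2 has {alpha,beta,gamma,delta,zeta}; column 3 has {alpha,beta,gamma,delta,zeta}; that leaves epsilon.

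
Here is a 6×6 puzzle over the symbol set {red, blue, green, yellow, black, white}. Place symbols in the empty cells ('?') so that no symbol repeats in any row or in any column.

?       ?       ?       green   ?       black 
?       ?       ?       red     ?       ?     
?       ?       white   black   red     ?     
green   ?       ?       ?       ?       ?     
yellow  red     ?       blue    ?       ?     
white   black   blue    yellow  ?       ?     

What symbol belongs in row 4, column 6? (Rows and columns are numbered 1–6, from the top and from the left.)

blue

At row 3, column 1: row 3 has {red,black,white}; column 1 has {green,yellow,white}; that leaves blue.
At row 4, column 4: row 4 has {green}; column 4 has {red,blue,green,yellow,black}; that leaves white.
At row 6, column 5: row 6 has {blue,yellow,black,white}; column 5 has {red}; that leaves green.
At row 6, column 6: row 6 has {blue,green,yellow,black,white}; column 6 has {black}; that leaves red.
At row 1, column 1: row 1 has {green,black}; column 1 has {blue,green,yellow,white}; that leaves red.
At row 1, column 3: row 1 has {red,green,black}; column 3 has {blue,white}; that leaves yellow.
At row 2, column 1: row 2 has {red}; column 1 has {red,blue,green,yellow,white}; that leaves black.
At row 2, column 3: row 2 has {red,black}; column 3 has {blue,yellow,white}; that leaves green.
At row 5, column 3: row 5 has {red,blue,yellow}; column 3 has {blue,green,yellow,white}; that leaves black.
At row 5, column 5: row 5 has {red,blue,yellow,black}; column 5 has {red,green}; that leaves white.
At row 5, column 6: row 5 has {red,blue,yellow,black,white}; column 6 has {red,black}; that leaves green.
At row 1, column 5: row 1 has {red,green,yellow,black}; column 5 has {red,green,white}; that leaves blue.
At row 2, column 5: row 2 has {red,green,black}; column 5 has {red,blue,green,white}; that leaves yellow.
At row 3, column 6: row 3 has {red,blue,black,white}; column 6 has {red,green,black}; that leaves yellow.
At row 4, column 3: row 4 has {green,white}; column 3 has {blue,green,yellow,black,white}; that leaves red.
At row 4, column 5: row 4 has {red,green,white}; column 5 has {red,blue,green,yellow,white}; that leaves black.
At row 4, column 6: row 4 has {red,green,black,white}; column 6 has {red,green,yellow,black}; that leaves blue.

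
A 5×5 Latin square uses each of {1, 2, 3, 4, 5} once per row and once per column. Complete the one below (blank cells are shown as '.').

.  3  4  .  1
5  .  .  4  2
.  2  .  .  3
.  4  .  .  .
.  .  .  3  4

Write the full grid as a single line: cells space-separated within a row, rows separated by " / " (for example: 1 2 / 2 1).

2 3 4 5 1 / 5 1 3 4 2 / 4 2 5 1 3 / 3 4 1 2 5 / 1 5 2 3 4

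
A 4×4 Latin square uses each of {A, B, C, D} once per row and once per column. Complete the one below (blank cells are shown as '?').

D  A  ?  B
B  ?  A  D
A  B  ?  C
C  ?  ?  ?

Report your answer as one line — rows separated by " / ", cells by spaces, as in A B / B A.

D A C B / B C A D / A B D C / C D B A

Cell (r1,c3): row 1 has {A,B,D}; column 3 has {A} → C.
Cell (r2,c2): row 2 has {A,B,D}; column 2 has {A,B} → C.
Cell (r3,c3): row 3 has {A,B,C}; column 3 has {A,C} → D.
Cell (r4,c2): row 4 has {C}; column 2 has {A,B,C} → D.
Cell (r4,c3): row 4 has {C,D}; column 3 has {A,C,D} → B.
Cell (r4,c4): row 4 has {B,C,D}; column 4 has {B,C,D} → A.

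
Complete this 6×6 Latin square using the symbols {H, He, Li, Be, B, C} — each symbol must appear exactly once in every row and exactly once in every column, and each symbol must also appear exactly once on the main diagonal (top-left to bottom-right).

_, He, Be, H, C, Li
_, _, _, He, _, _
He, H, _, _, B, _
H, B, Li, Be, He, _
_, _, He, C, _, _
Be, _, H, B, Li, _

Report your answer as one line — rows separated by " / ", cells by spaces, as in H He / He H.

(r1,c1) = B
(r3,c3) = C
(r3,c4) = Li
(r3,c6) = Be
(r4,c6) = C
(r5,c1) = Li
(r5,c2) = Be
(r5,c5) = H
(r5,c6) = B
(r6,c2) = C
(r6,c6) = He
(r2,c1) = C
(r2,c2) = Li
(r2,c3) = B
(r2,c5) = Be
(r2,c6) = H

B He Be H C Li / C Li B He Be H / He H C Li B Be / H B Li Be He C / Li Be He C H B / Be C H B Li He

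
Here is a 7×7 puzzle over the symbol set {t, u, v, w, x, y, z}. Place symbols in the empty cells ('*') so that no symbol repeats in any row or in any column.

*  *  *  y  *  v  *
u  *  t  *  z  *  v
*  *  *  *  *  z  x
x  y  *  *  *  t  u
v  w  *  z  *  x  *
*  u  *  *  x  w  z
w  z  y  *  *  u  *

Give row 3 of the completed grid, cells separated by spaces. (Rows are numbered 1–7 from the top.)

t v w u y z x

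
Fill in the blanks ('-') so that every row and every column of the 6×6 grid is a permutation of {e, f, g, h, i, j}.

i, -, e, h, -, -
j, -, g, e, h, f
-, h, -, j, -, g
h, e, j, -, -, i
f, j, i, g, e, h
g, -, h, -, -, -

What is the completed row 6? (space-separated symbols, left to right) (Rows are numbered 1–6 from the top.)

g f h i j e

(r1,c6): row 1 has {e,h,i}; column 6 has {f,g,h,i}, so it must be j.
(r2,c2): row 2 has {e,f,g,h,j}; column 2 has {e,h,j}, so it must be i.
(r3,c1): row 3 has {g,h,j}; column 1 has {f,g,h,i,j}, so it must be e.
(r3,c3): row 3 has {e,g,h,j}; column 3 has {e,g,h,i,j}, so it must be f.
(r3,c5): row 3 has {e,f,g,h,j}; column 5 has {e,h}, so it must be i.
(r4,c4): row 4 has {e,h,i,j}; column 4 has {e,g,h,j}, so it must be f.
(r4,c5): row 4 has {e,f,h,i,j}; column 5 has {e,h,i}, so it must be g.
(r6,c2): row 6 has {g,h}; column 2 has {e,h,i,j}, so it must be f.
(r6,c4): row 6 has {f,g,h}; column 4 has {e,f,g,h,j}, so it must be i.
(r6,c5): row 6 has {f,g,h,i}; column 5 has {e,g,h,i}, so it must be j.
(r6,c6): row 6 has {f,g,h,i,j}; column 6 has {f,g,h,i,j}, so it must be e.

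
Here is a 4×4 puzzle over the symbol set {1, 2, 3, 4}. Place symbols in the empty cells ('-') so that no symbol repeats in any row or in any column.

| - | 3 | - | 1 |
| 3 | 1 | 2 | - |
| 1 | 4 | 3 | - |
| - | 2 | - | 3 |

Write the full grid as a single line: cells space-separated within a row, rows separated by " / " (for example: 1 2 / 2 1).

2 3 4 1 / 3 1 2 4 / 1 4 3 2 / 4 2 1 3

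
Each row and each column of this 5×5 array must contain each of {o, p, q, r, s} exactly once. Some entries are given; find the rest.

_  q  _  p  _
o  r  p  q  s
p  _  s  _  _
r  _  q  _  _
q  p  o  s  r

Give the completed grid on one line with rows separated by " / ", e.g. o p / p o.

s q r p o / o r p q s / p o s r q / r s q o p / q p o s r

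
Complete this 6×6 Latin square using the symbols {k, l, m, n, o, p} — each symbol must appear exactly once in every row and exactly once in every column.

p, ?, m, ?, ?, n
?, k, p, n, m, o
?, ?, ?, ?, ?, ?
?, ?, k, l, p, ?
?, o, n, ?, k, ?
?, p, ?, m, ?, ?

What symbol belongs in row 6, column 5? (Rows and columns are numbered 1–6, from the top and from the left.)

l

row 1 has {m,n,p}; column 2 has {k,o,p} — only l is left for (r1,c2).
row 1 has {l,m,n,p}; column 5 has {k,m,p} — only o is left for (r1,c5).
row 2 has {k,m,n,o,p}; column 1 has {p} — only l is left for (r2,c1).
row 4 has {k,l,p}; column 6 has {n,o} — only m is left for (r4,c6).
row 5 has {k,n,o}; column 1 has {l,p} — only m is left for (r5,c1).
row 5 has {k,m,n,o}; column 4 has {l,m,n} — only p is left for (r5,c4).
row 5 has {k,m,n,o,p}; column 6 has {m,n,o} — only l is left for (r5,c6).
row 6 has {m,p}; column 6 has {l,m,n,o} — only k is left for (r6,c6).
row 1 has {l,m,n,o,p}; column 4 has {l,m,n,p} — only k is left for (r1,c4).
row 3 is empty so far; column 4 has {k,l,m,n,p} — only o is left for (r3,c4).
row 3 has {o}; column 6 has {k,l,m,n,o} — only p is left for (r3,c6).
row 4 has {k,l,m,p}; column 2 has {k,l,o,p} — only n is left for (r4,c2).
row 3 has {o,p}; column 2 has {k,l,n,o,p} — only m is left for (r3,c2).
row 3 has {m,o,p}; column 3 has {k,m,n,p} — only l is left for (r3,c3).
row 3 has {l,m,o,p}; column 5 has {k,m,o,p} — only n is left for (r3,c5).
row 4 has {k,l,m,n,p}; column 1 has {l,m,p} — only o is left for (r4,c1).
row 6 has {k,m,p}; column 1 has {l,m,o,p} — only n is left for (r6,c1).
row 6 has {k,m,n,p}; column 3 has {k,l,m,n,p} — only o is left for (r6,c3).
row 6 has {k,m,n,o,p}; column 5 has {k,m,n,o,p} — only l is left for (r6,c5).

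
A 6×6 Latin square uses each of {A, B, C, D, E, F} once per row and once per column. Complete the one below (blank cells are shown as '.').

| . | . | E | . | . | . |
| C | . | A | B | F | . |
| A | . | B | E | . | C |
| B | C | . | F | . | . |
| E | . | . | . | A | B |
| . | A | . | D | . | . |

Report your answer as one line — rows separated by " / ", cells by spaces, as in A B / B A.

D B E A C F / C E A B F D / A F B E D C / B C D F E A / E D F C A B / F A C D B E

Cell (r3,c5): row 3 has {A,B,C,E}; column 5 has {A,F} → D.
Cell (r4,c3): row 4 has {B,C,F}; column 3 has {A,B,E} → D.
Cell (r4,c5): row 4 has {B,C,D,F}; column 5 has {A,D,F} → E.
Cell (r4,c6): row 4 has {B,C,D,E,F}; column 6 has {B,C} → A.
Cell (r5,c4): row 5 has {A,B,E}; column 4 has {B,D,E,F} → C.
Cell (r6,c1): row 6 has {A,D}; column 1 has {A,B,C,E} → F.
Cell (r6,c3): row 6 has {A,D,F}; column 3 has {A,B,D,E} → C.
Cell (r6,c5): row 6 has {A,C,D,F}; column 5 has {A,D,E,F} → B.
Cell (r6,c6): row 6 has {A,B,C,D,F}; column 6 has {A,B,C} → E.
Cell (r1,c1): row 1 has {E}; column 1 has {A,B,C,E,F} → D.
Cell (r1,c4): row 1 has {D,E}; column 4 has {B,C,D,E,F} → A.
Cell (r1,c5): row 1 has {A,D,E}; column 5 has {A,B,D,E,F} → C.
Cell (r1,c6): row 1 has {A,C,D,E}; column 6 has {A,B,C,E} → F.
Cell (r2,c6): row 2 has {A,B,C,F}; column 6 has {A,B,C,E,F} → D.
Cell (r3,c2): row 3 has {A,B,C,D,E}; column 2 has {A,C} → F.
Cell (r5,c2): row 5 has {A,B,C,E}; column 2 has {A,C,F} → D.
Cell (r5,c3): row 5 has {A,B,C,D,E}; column 3 has {A,B,C,D,E} → F.
Cell (r1,c2): row 1 has {A,C,D,E,F}; column 2 has {A,C,D,F} → B.
Cell (r2,c2): row 2 has {A,B,C,D,F}; column 2 has {A,B,C,D,F} → E.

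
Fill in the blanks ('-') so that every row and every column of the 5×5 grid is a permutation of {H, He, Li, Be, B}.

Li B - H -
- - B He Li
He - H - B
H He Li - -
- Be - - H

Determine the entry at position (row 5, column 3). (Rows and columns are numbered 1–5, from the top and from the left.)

He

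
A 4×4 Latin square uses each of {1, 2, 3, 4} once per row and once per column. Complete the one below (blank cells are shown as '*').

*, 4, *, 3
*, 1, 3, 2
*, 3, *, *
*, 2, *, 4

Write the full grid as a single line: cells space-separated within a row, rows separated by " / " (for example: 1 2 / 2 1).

1 4 2 3 / 4 1 3 2 / 2 3 4 1 / 3 2 1 4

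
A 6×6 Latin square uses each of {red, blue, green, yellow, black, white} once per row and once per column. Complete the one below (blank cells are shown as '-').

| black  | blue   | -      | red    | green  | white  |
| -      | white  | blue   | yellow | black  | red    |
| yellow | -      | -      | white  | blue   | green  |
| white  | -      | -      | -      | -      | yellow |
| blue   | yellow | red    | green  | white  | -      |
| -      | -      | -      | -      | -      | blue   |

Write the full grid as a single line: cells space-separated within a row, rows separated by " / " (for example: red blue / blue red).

(r1,c3) = yellow
(r2,c1) = green
(r3,c3) = black
(r4,c3) = green
(r4,c5) = red
(r5,c6) = black
(r6,c1) = red
(r6,c3) = white
(r6,c4) = black
(r6,c5) = yellow
(r3,c2) = red
(r4,c2) = black
(r4,c4) = blue
(r6,c2) = green

black blue yellow red green white / green white blue yellow black red / yellow red black white blue green / white black green blue red yellow / blue yellow red green white black / red green white black yellow blue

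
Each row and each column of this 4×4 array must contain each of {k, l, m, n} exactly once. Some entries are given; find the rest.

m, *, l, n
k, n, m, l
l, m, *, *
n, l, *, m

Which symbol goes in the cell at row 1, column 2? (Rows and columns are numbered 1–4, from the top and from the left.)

k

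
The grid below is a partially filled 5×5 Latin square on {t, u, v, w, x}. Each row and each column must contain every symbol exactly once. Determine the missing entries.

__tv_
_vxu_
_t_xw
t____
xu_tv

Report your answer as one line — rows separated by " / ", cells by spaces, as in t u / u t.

u w t v x / w v x u t / v t u x w / t x v w u / x u w t v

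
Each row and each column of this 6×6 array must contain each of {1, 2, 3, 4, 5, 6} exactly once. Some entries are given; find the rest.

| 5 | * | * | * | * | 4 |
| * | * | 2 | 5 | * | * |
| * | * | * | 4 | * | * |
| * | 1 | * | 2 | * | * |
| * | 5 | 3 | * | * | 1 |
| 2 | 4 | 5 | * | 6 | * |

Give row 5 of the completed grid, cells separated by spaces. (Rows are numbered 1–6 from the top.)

(r5,c4) = 6
(r6,c6) = 3
(r2,c6) = 6
(r4,c6) = 5
(r5,c1) = 4
(r5,c5) = 2

4 5 3 6 2 1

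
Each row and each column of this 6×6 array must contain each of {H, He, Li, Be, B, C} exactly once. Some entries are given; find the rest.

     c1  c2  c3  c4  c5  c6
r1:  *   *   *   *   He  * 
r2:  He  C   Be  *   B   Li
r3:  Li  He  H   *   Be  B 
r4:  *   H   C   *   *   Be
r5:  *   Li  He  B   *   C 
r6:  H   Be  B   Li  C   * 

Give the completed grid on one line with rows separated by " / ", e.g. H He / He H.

(r1,c2): row 1 has {He}; column 2 has {H,He,Li,Be,C}, so it must be B.
(r1,c3): row 1 has {He,B}; column 3 has {H,He,Be,B,C}, so it must be Li.
(r1,c6): row 1 has {He,Li,B}; column 6 has {Li,Be,B,C}, so it must be H.
(r2,c4): row 2 has {He,Li,Be,B,C}; column 4 has {Li,B}, so it must be H.
(r3,c4): row 3 has {H,He,Li,Be,B}; column 4 has {H,Li,B}, so it must be C.
(r4,c1): row 4 has {H,Be,C}; column 1 has {H,He,Li}, so it must be B.
(r4,c4): row 4 has {H,Be,B,C}; column 4 has {H,Li,B,C}, so it must be He.
(r4,c5): row 4 has {H,He,Be,B,C}; column 5 has {He,Be,B,C}, so it must be Li.
(r5,c1): row 5 has {He,Li,B,C}; column 1 has {H,He,Li,B}, so it must be Be.
(r5,c5): row 5 has {He,Li,Be,B,C}; column 5 has {He,Li,Be,B,C}, so it must be H.
(r6,c6): row 6 has {H,Li,Be,B,C}; column 6 has {H,Li,Be,B,C}, so it must be He.
(r1,c1): row 1 has {H,He,Li,B}; column 1 has {H,He,Li,Be,B}, so it must be C.
(r1,c4): row 1 has {H,He,Li,B,C}; column 4 has {H,He,Li,B,C}, so it must be Be.

C B Li Be He H / He C Be H B Li / Li He H C Be B / B H C He Li Be / Be Li He B H C / H Be B Li C He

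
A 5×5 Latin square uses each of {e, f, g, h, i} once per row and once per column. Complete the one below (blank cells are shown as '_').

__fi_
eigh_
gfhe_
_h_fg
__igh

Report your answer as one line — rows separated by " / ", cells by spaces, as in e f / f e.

h g f i e / e i g h f / g f h e i / i h e f g / f e i g h

row 1 has {f,i}; column 1 has {e,g} — only h is left for (r1,c1).
row 1 has {f,h,i}; column 5 has {g,h} — only e is left for (r1,c5).
row 2 has {e,g,h,i}; column 5 has {e,g,h} — only f is left for (r2,c5).
row 3 has {e,f,g,h}; column 5 has {e,f,g,h} — only i is left for (r3,c5).
row 4 has {f,g,h}; column 1 has {e,g,h} — only i is left for (r4,c1).
row 4 has {f,g,h,i}; column 3 has {f,g,h,i} — only e is left for (r4,c3).
row 5 has {g,h,i}; column 1 has {e,g,h,i} — only f is left for (r5,c1).
row 5 has {f,g,h,i}; column 2 has {f,h,i} — only e is left for (r5,c2).
row 1 has {e,f,h,i}; column 2 has {e,f,h,i} — only g is left for (r1,c2).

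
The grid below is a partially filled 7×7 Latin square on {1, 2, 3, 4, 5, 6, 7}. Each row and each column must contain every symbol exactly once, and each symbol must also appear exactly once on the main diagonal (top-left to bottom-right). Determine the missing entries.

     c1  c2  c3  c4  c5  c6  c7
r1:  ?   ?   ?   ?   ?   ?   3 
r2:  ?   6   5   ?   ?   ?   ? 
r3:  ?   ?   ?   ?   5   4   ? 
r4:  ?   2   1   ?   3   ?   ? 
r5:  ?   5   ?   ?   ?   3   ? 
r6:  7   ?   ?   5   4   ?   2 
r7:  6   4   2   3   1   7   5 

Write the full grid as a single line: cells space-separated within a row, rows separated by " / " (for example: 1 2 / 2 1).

(r6,c6) = 1
(r2,c6) = 2
(r6,c2) = 3
(r6,c3) = 6
(r2,c5) = 7
(r5,c5) = 2
(r1,c1) = 4
(r1,c3) = 7
(r1,c5) = 6
(r1,c6) = 5
(r3,c3) = 3
(r4,c1) = 5
(r4,c4) = 7
(r4,c6) = 6
(r4,c7) = 4
(r5,c1) = 1
(r5,c3) = 4
(r5,c4) = 6
(r5,c7) = 7
(r1,c2) = 1
(r1,c4) = 2
(r2,c1) = 3
(r2,c7) = 1
(r3,c1) = 2
(r3,c2) = 7
(r3,c4) = 1
(r3,c7) = 6
(r2,c4) = 4

4 1 7 2 6 5 3 / 3 6 5 4 7 2 1 / 2 7 3 1 5 4 6 / 5 2 1 7 3 6 4 / 1 5 4 6 2 3 7 / 7 3 6 5 4 1 2 / 6 4 2 3 1 7 5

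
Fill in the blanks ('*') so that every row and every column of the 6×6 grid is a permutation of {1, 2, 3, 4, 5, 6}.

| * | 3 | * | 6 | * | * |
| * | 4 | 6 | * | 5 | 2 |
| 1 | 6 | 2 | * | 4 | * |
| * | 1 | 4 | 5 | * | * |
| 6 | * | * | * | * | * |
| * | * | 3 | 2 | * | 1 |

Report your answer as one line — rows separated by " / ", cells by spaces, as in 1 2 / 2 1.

5 3 1 6 2 4 / 3 4 6 1 5 2 / 1 6 2 3 4 5 / 2 1 4 5 3 6 / 6 2 5 4 1 3 / 4 5 3 2 6 1

Cell (r2,c1): row 2 has {2,4,5,6}; column 1 has {1,6} → 3.
Cell (r2,c4): row 2 has {2,3,4,5,6}; column 4 has {2,5,6} → 1.
Cell (r3,c4): row 3 has {1,2,4,6}; column 4 has {1,2,5,6} → 3.
Cell (r3,c6): row 3 has {1,2,3,4,6}; column 6 has {1,2} → 5.
Cell (r4,c1): row 4 has {1,4,5}; column 1 has {1,3,6} → 2.
Cell (r5,c4): row 5 has {6}; column 4 has {1,2,3,5,6} → 4.
Cell (r5,c6): row 5 has {4,6}; column 6 has {1,2,5} → 3.
Cell (r6,c2): row 6 has {1,2,3}; column 2 has {1,3,4,6} → 5.
Cell (r6,c5): row 6 has {1,2,3,5}; column 5 has {4,5} → 6.
Cell (r1,c6): row 1 has {3,6}; column 6 has {1,2,3,5} → 4.
Cell (r4,c5): row 4 has {1,2,4,5}; column 5 has {4,5,6} → 3.
Cell (r4,c6): row 4 has {1,2,3,4,5}; column 6 has {1,2,3,4,5} → 6.
Cell (r5,c2): row 5 has {3,4,6}; column 2 has {1,3,4,5,6} → 2.
Cell (r5,c5): row 5 has {2,3,4,6}; column 5 has {3,4,5,6} → 1.
Cell (r6,c1): row 6 has {1,2,3,5,6}; column 1 has {1,2,3,6} → 4.
Cell (r1,c1): row 1 has {3,4,6}; column 1 has {1,2,3,4,6} → 5.
Cell (r1,c3): row 1 has {3,4,5,6}; column 3 has {2,3,4,6} → 1.
Cell (r1,c5): row 1 has {1,3,4,5,6}; column 5 has {1,3,4,5,6} → 2.
Cell (r5,c3): row 5 has {1,2,3,4,6}; column 3 has {1,2,3,4,6} → 5.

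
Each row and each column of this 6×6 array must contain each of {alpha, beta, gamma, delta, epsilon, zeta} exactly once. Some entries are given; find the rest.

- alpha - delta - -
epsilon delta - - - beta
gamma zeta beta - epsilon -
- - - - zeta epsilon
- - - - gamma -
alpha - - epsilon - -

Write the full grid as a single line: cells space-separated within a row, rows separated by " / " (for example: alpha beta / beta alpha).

zeta alpha epsilon delta beta gamma / epsilon delta zeta gamma alpha beta / gamma zeta beta alpha epsilon delta / delta gamma alpha beta zeta epsilon / beta epsilon delta zeta gamma alpha / alpha beta gamma epsilon delta zeta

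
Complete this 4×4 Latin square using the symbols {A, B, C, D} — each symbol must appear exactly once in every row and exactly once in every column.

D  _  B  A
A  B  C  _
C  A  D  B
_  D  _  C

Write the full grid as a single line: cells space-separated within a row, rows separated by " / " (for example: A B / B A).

D C B A / A B C D / C A D B / B D A C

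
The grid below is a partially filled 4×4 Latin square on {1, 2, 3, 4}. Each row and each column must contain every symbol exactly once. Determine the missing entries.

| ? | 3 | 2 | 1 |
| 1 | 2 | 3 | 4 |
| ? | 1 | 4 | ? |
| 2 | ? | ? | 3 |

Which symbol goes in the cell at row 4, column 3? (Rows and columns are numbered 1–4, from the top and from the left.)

1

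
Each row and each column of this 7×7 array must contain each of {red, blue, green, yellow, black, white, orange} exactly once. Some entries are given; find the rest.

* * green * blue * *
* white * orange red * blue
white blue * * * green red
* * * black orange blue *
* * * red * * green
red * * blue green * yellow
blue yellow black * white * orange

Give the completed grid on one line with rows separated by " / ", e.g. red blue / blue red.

orange red green white blue yellow black / green white yellow orange red black blue / white blue orange yellow black green red / yellow green red black orange blue white / black orange blue red yellow white green / red black white blue green orange yellow / blue yellow black green white red orange

(r2,c3): row 2 has {red,blue,white,orange}; column 3 has {green,black}, so it must be yellow.
(r2,c6): row 2 has {red,blue,yellow,white,orange}; column 6 has {blue,green}, so it must be black.
(r3,c3): row 3 has {red,blue,green,white}; column 3 has {green,yellow,black}, so it must be orange.
(r3,c4): row 3 has {red,blue,green,white,orange}; column 4 has {red,blue,black,orange}, so it must be yellow.
(r3,c5): row 3 has {red,blue,green,yellow,white,orange}; column 5 has {red,blue,green,white,orange}, so it must be black.
(r4,c7): row 4 has {blue,black,orange}; column 7 has {red,blue,green,yellow,orange}, so it must be white.
(r5,c5): row 5 has {red,green}; column 5 has {red,blue,green,black,white,orange}, so it must be yellow.
(r6,c3): row 6 has {red,blue,green,yellow}; column 3 has {green,yellow,black,orange}, so it must be white.
(r6,c6): row 6 has {red,blue,green,yellow,white}; column 6 has {blue,green,black}, so it must be orange.
(r7,c4): row 7 has {blue,yellow,black,white,orange}; column 4 has {red,blue,yellow,black,orange}, so it must be green.
(r7,c6): row 7 has {blue,green,yellow,black,white,orange}; column 6 has {blue,green,black,orange}, so it must be red.
(r1,c4): row 1 has {blue,green}; column 4 has {red,blue,green,yellow,black,orange}, so it must be white.
(r1,c6): row 1 has {blue,green,white}; column 6 has {red,blue,green,black,orange}, so it must be yellow.
(r1,c7): row 1 has {blue,green,yellow,white}; column 7 has {red,blue,green,yellow,white,orange}, so it must be black.
(r2,c1): row 2 has {red,blue,yellow,black,white,orange}; column 1 has {red,blue,white}, so it must be green.
(r4,c1): row 4 has {blue,black,white,orange}; column 1 has {red,blue,green,white}, so it must be yellow.
(r4,c3): row 4 has {blue,yellow,black,white,orange}; column 3 has {green,yellow,black,white,orange}, so it must be red.
(r5,c3): row 5 has {red,green,yellow}; column 3 has {red,green,yellow,black,white,orange}, so it must be blue.
(r5,c6): row 5 has {red,blue,green,yellow}; column 6 has {red,blue,green,yellow,black,orange}, so it must be white.
(r6,c2): row 6 has {red,blue,green,yellow,white,orange}; column 2 has {blue,yellow,white}, so it must be black.
(r1,c1): row 1 has {blue,green,yellow,black,white}; column 1 has {red,blue,green,yellow,white}, so it must be orange.
(r1,c2): row 1 has {blue,green,yellow,black,white,orange}; column 2 has {blue,yellow,black,white}, so it must be red.
(r4,c2): row 4 has {red,blue,yellow,black,white,orange}; column 2 has {red,blue,yellow,black,white}, so it must be green.
(r5,c1): row 5 has {red,blue,green,yellow,white}; column 1 has {red,blue,green,yellow,white,orange}, so it must be black.
(r5,c2): row 5 has {red,blue,green,yellow,black,white}; column 2 has {red,blue,green,yellow,black,white}, so it must be orange.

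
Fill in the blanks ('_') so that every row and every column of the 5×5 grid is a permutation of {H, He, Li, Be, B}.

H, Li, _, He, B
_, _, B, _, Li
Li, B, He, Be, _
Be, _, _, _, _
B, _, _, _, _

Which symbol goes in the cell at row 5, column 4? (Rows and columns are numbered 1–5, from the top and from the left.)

Li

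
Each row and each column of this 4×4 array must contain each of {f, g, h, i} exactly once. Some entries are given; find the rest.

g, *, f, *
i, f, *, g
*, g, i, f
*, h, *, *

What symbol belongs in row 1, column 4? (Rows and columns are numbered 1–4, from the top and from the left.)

h

Cell (r1,c2): row 1 has {f,g}; column 2 has {f,g,h} → i.
Cell (r1,c4): row 1 has {f,g,i}; column 4 has {f,g} → h.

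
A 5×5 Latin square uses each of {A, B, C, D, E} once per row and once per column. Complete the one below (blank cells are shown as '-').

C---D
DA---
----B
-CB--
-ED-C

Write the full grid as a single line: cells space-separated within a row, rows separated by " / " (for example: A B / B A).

At row 1, column 2: row 1 has {C,D}; column 2 has {A,C,E}; that leaves B.
At row 2, column 5: row 2 has {A,D}; column 5 has {B,C,D}; that leaves E.
At row 3, column 2: row 3 has {B}; column 2 has {A,B,C,E}; that leaves D.
At row 4, column 5: row 4 has {B,C}; column 5 has {B,C,D,E}; that leaves A.
At row 2, column 3: row 2 has {A,D,E}; column 3 has {B,D}; that leaves C.
At row 2, column 4: row 2 has {A,C,D,E}; column 4 is empty so far; that leaves B.
At row 4, column 1: row 4 has {A,B,C}; column 1 has {C,D}; that leaves E.
At row 4, column 4: row 4 has {A,B,C,E}; column 4 has {B}; that leaves D.
At row 5, column 4: row 5 has {C,D,E}; column 4 has {B,D}; that leaves A.
At row 1, column 4: row 1 has {B,C,D}; column 4 has {A,B,D}; that leaves E.
At row 3, column 1: row 3 has {B,D}; column 1 has {C,D,E}; that leaves A.
At row 3, column 3: row 3 has {A,B,D}; column 3 has {B,C,D}; that leaves E.
At row 3, column 4: row 3 has {A,B,D,E}; column 4 has {A,B,D,E}; that leaves C.
At row 5, column 1: row 5 has {A,C,D,E}; column 1 has {A,C,D,E}; that leaves B.
At row 1, column 3: row 1 has {B,C,D,E}; column 3 has {B,C,D,E}; that leaves A.

C B A E D / D A C B E / A D E C B / E C B D A / B E D A C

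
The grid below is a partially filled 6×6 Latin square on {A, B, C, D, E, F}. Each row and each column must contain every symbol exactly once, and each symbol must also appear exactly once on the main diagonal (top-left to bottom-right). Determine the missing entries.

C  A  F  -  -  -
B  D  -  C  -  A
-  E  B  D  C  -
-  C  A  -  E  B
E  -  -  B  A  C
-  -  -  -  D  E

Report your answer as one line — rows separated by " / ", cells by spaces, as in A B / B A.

C A F E B D / B D E C F A / A E B D C F / D C A F E B / E F D B A C / F B C A D E

(r1,c4) = E
(r1,c5) = B
(r1,c6) = D
(r2,c3) = E
(r2,c5) = F
(r3,c6) = F
(r4,c4) = F
(r5,c2) = F
(r5,c3) = D
(r6,c2) = B
(r6,c3) = C
(r6,c4) = A
(r3,c1) = A
(r4,c1) = D
(r6,c1) = F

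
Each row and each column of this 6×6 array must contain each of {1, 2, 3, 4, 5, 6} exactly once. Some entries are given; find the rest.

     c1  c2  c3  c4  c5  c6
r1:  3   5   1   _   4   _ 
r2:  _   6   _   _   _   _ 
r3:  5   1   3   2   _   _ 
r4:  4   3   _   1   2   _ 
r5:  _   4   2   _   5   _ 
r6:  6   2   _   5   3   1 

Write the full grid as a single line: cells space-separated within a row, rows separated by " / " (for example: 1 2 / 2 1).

3 5 1 6 4 2 / 2 6 5 4 1 3 / 5 1 3 2 6 4 / 4 3 6 1 2 5 / 1 4 2 3 5 6 / 6 2 4 5 3 1

(r1,c4): row 1 has {1,3,4,5}; column 4 has {1,2,5}, so it must be 6.
(r1,c6): row 1 has {1,3,4,5,6}; column 6 has {1}, so it must be 2.
(r2,c5): row 2 has {6}; column 5 has {2,3,4,5}, so it must be 1.
(r3,c5): row 3 has {1,2,3,5}; column 5 has {1,2,3,4,5}, so it must be 6.
(r3,c6): row 3 has {1,2,3,5,6}; column 6 has {1,2}, so it must be 4.
(r5,c1): row 5 has {2,4,5}; column 1 has {3,4,5,6}, so it must be 1.
(r5,c4): row 5 has {1,2,4,5}; column 4 has {1,2,5,6}, so it must be 3.
(r5,c6): row 5 has {1,2,3,4,5}; column 6 has {1,2,4}, so it must be 6.
(r6,c3): row 6 has {1,2,3,5,6}; column 3 has {1,2,3}, so it must be 4.
(r2,c1): row 2 has {1,6}; column 1 has {1,3,4,5,6}, so it must be 2.
(r2,c3): row 2 has {1,2,6}; column 3 has {1,2,3,4}, so it must be 5.
(r2,c4): row 2 has {1,2,5,6}; column 4 has {1,2,3,5,6}, so it must be 4.
(r2,c6): row 2 has {1,2,4,5,6}; column 6 has {1,2,4,6}, so it must be 3.
(r4,c3): row 4 has {1,2,3,4}; column 3 has {1,2,3,4,5}, so it must be 6.
(r4,c6): row 4 has {1,2,3,4,6}; column 6 has {1,2,3,4,6}, so it must be 5.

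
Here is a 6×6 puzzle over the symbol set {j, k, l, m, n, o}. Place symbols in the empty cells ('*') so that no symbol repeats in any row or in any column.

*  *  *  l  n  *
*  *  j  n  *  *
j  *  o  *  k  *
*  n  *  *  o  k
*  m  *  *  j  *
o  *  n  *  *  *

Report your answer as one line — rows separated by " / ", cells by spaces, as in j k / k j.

k o m l n j / l k j n m o / j l o m k n / m n l j o k / n m k o j l / o j n k l m

(r3,c2) = l
(r3,c4) = m
(r3,c6) = n
(r4,c4) = j
(r6,c4) = k
(r5,c4) = o
(r5,c6) = l
(r6,c2) = j
(r6,c6) = m
(r2,c6) = o
(r5,c3) = k
(r6,c5) = l
(r1,c3) = m
(r1,c6) = j
(r2,c2) = k
(r2,c5) = m
(r4,c3) = l
(r5,c1) = n
(r1,c1) = k
(r1,c2) = o
(r2,c1) = l
(r4,c1) = m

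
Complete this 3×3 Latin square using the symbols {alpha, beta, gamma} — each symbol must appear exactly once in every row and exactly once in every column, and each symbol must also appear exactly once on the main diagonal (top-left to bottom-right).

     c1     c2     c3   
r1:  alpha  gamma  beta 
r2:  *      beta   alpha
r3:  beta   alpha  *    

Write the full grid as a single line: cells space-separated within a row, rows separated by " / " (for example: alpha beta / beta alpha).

alpha gamma beta / gamma beta alpha / beta alpha gamma

row 2 has {alpha,beta}; column 1 has {alpha,beta} — only gamma is left for (r2,c1).
row 3 has {alpha,beta}; column 3 has {alpha,beta}; the diagonal has {alpha,beta} — only gamma is left for (r3,c3).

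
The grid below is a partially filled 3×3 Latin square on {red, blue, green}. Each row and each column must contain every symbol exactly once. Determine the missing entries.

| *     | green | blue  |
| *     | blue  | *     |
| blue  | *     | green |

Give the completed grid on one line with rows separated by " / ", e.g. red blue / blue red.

red green blue / green blue red / blue red green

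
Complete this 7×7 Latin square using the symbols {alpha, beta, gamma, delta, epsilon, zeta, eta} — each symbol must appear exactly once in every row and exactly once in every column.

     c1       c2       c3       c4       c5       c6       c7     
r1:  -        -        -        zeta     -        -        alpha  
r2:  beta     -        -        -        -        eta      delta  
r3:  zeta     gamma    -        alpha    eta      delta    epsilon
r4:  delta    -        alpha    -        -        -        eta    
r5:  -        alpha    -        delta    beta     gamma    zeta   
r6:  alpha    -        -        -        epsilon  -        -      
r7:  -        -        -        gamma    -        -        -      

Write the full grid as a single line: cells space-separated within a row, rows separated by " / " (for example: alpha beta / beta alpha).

gamma beta eta zeta delta epsilon alpha / beta zeta gamma epsilon alpha eta delta / zeta gamma beta alpha eta delta epsilon / delta epsilon alpha beta gamma zeta eta / eta alpha epsilon delta beta gamma zeta / alpha delta zeta eta epsilon beta gamma / epsilon eta delta gamma zeta alpha beta

row 2 has {beta,delta,eta}; column 4 has {alpha,gamma,delta,zeta} — only epsilon is left for (r2,c4).
row 3 has {alpha,gamma,delta,epsilon,zeta,eta}; column 3 has {alpha} — only beta is left for (r3,c3).
row 4 has {alpha,delta,eta}; column 4 has {alpha,gamma,delta,epsilon,zeta} — only beta is left for (r4,c4).
row 6 has {alpha,epsilon}; column 4 has {alpha,beta,gamma,delta,epsilon,zeta} — only eta is left for (r6,c4).
row 7 has {gamma}; column 7 has {alpha,delta,epsilon,zeta,eta} — only beta is left for (r7,c7).
row 2 has {beta,delta,epsilon,eta}; column 2 has {alpha,gamma} — only zeta is left for (r2,c2).
row 2 has {beta,delta,epsilon,zeta,eta}; column 3 has {alpha,beta} — only gamma is left for (r2,c3).
row 2 has {beta,gamma,delta,epsilon,zeta,eta}; column 5 has {beta,epsilon,eta} — only alpha is left for (r2,c5).
row 4 has {alpha,beta,delta,eta}; column 2 has {alpha,gamma,zeta} — only epsilon is left for (r4,c2).
row 4 has {alpha,beta,delta,epsilon,eta}; column 6 has {gamma,delta,eta} — only zeta is left for (r4,c6).
row 6 has {alpha,epsilon,eta}; column 6 has {gamma,delta,zeta,eta} — only beta is left for (r6,c6).
row 6 has {alpha,beta,epsilon,eta}; column 7 has {alpha,beta,delta,epsilon,zeta,eta} — only gamma is left for (r6,c7).
row 1 has {alpha,zeta}; column 6 has {beta,gamma,delta,zeta,eta} — only epsilon is left for (r1,c6).
row 4 has {alpha,beta,delta,epsilon,zeta,eta}; column 5 has {alpha,beta,epsilon,eta} — only gamma is left for (r4,c5).
row 6 has {alpha,beta,gamma,epsilon,eta}; column 2 has {alpha,gamma,epsilon,zeta} — only delta is left for (r6,c2).
row 6 has {alpha,beta,gamma,delta,epsilon,eta}; column 3 has {alpha,beta,gamma} — only zeta is left for (r6,c3).
row 7 has {beta,gamma}; column 2 has {alpha,gamma,delta,epsilon,zeta} — only eta is left for (r7,c2).
row 7 has {beta,gamma,eta}; column 6 has {beta,gamma,delta,epsilon,zeta,eta} — only alpha is left for (r7,c6).
row 1 has {alpha,epsilon,zeta}; column 2 has {alpha,gamma,delta,epsilon,zeta,eta} — only beta is left for (r1,c2).
row 1 has {alpha,beta,epsilon,zeta}; column 5 has {alpha,beta,gamma,epsilon,eta} — only delta is left for (r1,c5).
row 7 has {alpha,beta,gamma,eta}; column 1 has {alpha,beta,delta,zeta} — only epsilon is left for (r7,c1).
row 7 has {alpha,beta,gamma,epsilon,eta}; column 3 has {alpha,beta,gamma,zeta} — only delta is left for (r7,c3).
row 7 has {alpha,beta,gamma,delta,epsilon,eta}; column 5 has {alpha,beta,gamma,delta,epsilon,eta} — only zeta is left for (r7,c5).
row 1 has {alpha,beta,delta,epsilon,zeta}; column 3 has {alpha,beta,gamma,delta,zeta} — only eta is left for (r1,c3).
row 5 has {alpha,beta,gamma,delta,zeta}; column 1 has {alpha,beta,delta,epsilon,zeta} — only eta is left for (r5,c1).
row 5 has {alpha,beta,gamma,delta,zeta,eta}; column 3 has {alpha,beta,gamma,delta,zeta,eta} — only epsilon is left for (r5,c3).
row 1 has {alpha,beta,delta,epsilon,zeta,eta}; column 1 has {alpha,beta,delta,epsilon,zeta,eta} — only gamma is left for (r1,c1).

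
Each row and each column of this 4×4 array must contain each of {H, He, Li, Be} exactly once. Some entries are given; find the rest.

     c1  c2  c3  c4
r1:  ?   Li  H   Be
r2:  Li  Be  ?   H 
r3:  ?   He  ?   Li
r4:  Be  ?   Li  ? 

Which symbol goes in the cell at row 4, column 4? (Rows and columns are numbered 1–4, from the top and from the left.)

He

row 1 has {H,Li,Be}; column 1 has {Li,Be} — only He is left for (r1,c1).
row 2 has {H,Li,Be}; column 3 has {H,Li} — only He is left for (r2,c3).
row 3 has {He,Li}; column 1 has {He,Li,Be} — only H is left for (r3,c1).
row 3 has {H,He,Li}; column 3 has {H,He,Li} — only Be is left for (r3,c3).
row 4 has {Li,Be}; column 2 has {He,Li,Be} — only H is left for (r4,c2).
row 4 has {H,Li,Be}; column 4 has {H,Li,Be} — only He is left for (r4,c4).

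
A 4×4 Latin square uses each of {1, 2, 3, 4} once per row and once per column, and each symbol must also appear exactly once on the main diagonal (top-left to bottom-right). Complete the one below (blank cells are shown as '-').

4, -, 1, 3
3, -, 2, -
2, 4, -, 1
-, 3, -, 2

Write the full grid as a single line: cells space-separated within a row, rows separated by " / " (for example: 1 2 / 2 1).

4 2 1 3 / 3 1 2 4 / 2 4 3 1 / 1 3 4 2

Cell (r1,c2): row 1 has {1,3,4}; column 2 has {3,4} → 2.
Cell (r2,c2): row 2 has {2,3}; column 2 has {2,3,4}; the diagonal has {2,4} → 1.
Cell (r2,c4): row 2 has {1,2,3}; column 4 has {1,2,3} → 4.
Cell (r3,c3): row 3 has {1,2,4}; column 3 has {1,2}; the diagonal has {1,2,4} → 3.
Cell (r4,c1): row 4 has {2,3}; column 1 has {2,3,4} → 1.
Cell (r4,c3): row 4 has {1,2,3}; column 3 has {1,2,3} → 4.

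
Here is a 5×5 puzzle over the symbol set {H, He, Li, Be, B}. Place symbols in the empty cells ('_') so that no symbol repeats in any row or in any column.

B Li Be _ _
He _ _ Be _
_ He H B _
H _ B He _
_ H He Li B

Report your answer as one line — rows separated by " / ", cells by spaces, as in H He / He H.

B Li Be H He / He B Li Be H / Li He H B Be / H Be B He Li / Be H He Li B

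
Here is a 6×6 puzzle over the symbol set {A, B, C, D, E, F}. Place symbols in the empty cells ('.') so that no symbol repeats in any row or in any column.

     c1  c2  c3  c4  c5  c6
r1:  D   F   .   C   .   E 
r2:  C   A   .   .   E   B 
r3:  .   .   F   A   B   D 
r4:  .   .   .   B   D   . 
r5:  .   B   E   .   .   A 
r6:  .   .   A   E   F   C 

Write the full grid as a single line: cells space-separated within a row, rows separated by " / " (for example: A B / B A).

(r1,c3) = B
(r1,c5) = A
(r2,c3) = D
(r2,c4) = F
(r3,c1) = E
(r3,c2) = C
(r4,c2) = E
(r4,c3) = C
(r4,c6) = F
(r5,c1) = F
(r5,c4) = D
(r5,c5) = C
(r6,c1) = B
(r6,c2) = D
(r4,c1) = A

D F B C A E / C A D F E B / E C F A B D / A E C B D F / F B E D C A / B D A E F C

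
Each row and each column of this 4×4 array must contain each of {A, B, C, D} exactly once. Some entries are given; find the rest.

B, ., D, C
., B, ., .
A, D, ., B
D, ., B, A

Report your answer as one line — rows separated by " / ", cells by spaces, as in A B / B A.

B A D C / C B A D / A D C B / D C B A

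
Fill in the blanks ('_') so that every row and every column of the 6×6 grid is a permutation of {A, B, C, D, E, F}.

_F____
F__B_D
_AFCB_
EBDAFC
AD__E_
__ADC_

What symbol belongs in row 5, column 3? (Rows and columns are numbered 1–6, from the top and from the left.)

(r1,c4): row 1 has {F}; column 4 has {A,B,C,D}, so it must be E.
(r2,c5): row 2 has {B,D,F}; column 5 has {B,C,E,F}, so it must be A.
(r3,c1): row 3 has {A,B,C,F}; column 1 has {A,E,F}, so it must be D.
(r3,c6): row 3 has {A,B,C,D,F}; column 6 has {C,D}, so it must be E.
(r5,c4): row 5 has {A,D,E}; column 4 has {A,B,C,D,E}, so it must be F.
(r5,c6): row 5 has {A,D,E,F}; column 6 has {C,D,E}, so it must be B.
(r6,c1): row 6 has {A,C,D}; column 1 has {A,D,E,F}, so it must be B.
(r6,c2): row 6 has {A,B,C,D}; column 2 has {A,B,D,F}, so it must be E.
(r6,c6): row 6 has {A,B,C,D,E}; column 6 has {B,C,D,E}, so it must be F.
(r1,c1): row 1 has {E,F}; column 1 has {A,B,D,E,F}, so it must be C.
(r1,c3): row 1 has {C,E,F}; column 3 has {A,D,F}, so it must be B.
(r1,c5): row 1 has {B,C,E,F}; column 5 has {A,B,C,E,F}, so it must be D.
(r1,c6): row 1 has {B,C,D,E,F}; column 6 has {B,C,D,E,F}, so it must be A.
(r2,c2): row 2 has {A,B,D,F}; column 2 has {A,B,D,E,F}, so it must be C.
(r2,c3): row 2 has {A,B,C,D,F}; column 3 has {A,B,D,F}, so it must be E.
(r5,c3): row 5 has {A,B,D,E,F}; column 3 has {A,B,D,E,F}, so it must be C.

C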